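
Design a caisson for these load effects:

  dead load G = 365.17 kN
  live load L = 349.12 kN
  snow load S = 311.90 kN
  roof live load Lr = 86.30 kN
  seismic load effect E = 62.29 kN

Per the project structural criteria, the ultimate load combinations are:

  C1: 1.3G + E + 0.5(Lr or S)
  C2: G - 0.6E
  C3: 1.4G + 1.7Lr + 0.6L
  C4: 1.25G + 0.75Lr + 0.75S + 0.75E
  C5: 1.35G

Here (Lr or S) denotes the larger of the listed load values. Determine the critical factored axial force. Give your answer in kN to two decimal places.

867.42 kN

(Lr or S) → S = 311.90 kN.
C1: 1.3(365.17) + 1.0(62.29) + 0.5(311.90) = 474.72 + 62.29 + 155.95 = 692.96
C2: 1.0(365.17) - 0.6(62.29) = 365.17 - 37.37 = 327.80
C3: 1.4(365.17) + 1.7(86.30) + 0.6(349.12) = 511.24 + 146.71 + 209.47 = 867.42
C4: 1.25(365.17) + 0.75(86.30) + 0.75(311.90) + 0.75(62.29) = 801.83
C5: 1.35(365.17) = 492.98
Maximum is from combination 3.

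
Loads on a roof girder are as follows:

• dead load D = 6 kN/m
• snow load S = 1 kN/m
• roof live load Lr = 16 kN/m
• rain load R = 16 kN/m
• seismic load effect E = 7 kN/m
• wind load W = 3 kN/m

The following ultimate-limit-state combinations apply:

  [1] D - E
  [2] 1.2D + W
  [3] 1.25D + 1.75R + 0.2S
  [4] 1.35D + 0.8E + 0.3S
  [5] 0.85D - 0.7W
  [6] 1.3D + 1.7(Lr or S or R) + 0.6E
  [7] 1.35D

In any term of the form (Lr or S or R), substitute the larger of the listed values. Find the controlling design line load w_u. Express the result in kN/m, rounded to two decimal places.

39.20 kN/m

(Lr or S or R) → Lr = 16 kN/m.
[1] 1.0(6) - 1.0(7) = -1.00
[2] 1.2(6) + 1.0(3) = 10.20
[3] 1.25(6) + 1.75(16) + 0.2(1) = 35.70
[4] 1.35(6) + 0.8(7) + 0.3(1) = 14.00
[5] 0.85(6) - 0.7(3) = 3.00
[6] 1.3(6) + 1.7(16) + 0.6(7) = 39.20
[7] 1.35(6) = 8.10
Combination 6 governs: w_u = 39.20 kN/m.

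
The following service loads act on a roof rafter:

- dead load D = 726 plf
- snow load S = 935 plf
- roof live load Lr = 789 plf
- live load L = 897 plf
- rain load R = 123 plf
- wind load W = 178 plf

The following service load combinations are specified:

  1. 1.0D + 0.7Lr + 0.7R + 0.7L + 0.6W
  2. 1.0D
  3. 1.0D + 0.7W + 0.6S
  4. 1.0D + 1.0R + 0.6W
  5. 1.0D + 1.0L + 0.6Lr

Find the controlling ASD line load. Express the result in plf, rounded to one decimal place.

1. 1.0(726) + 0.7(789) + 0.7(123) + 0.7(897) + 0.6(178) = 726.0 + 552.3 + 86.1 + 627.9 + 106.8 = 2099.1
2. 1.0(726) = 726.0
3. 1.0(726) + 0.7(178) + 0.6(935) = 726.0 + 124.6 + 561.0 = 1411.6
4. 1.0(726) + 1.0(123) + 0.6(178) = 726.0 + 123.0 + 106.8 = 955.8
5. 1.0(726) + 1.0(897) + 0.6(789) = 726.0 + 897.0 + 473.4 = 2096.4
Combination 1 governs: w = 2099.1 plf.

2099.1 plf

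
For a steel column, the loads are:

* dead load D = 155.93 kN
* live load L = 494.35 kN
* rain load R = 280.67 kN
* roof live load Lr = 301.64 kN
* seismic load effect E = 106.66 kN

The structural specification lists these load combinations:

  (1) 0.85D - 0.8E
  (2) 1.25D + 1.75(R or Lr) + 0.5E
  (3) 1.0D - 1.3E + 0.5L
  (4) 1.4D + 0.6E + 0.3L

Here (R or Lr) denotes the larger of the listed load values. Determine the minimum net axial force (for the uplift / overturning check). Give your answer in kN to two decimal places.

(R or Lr) → Lr = 301.64 kN.
(1) 0.85(155.93) - 0.8(106.66) = 132.54 - 85.33 = 47.21
(2) 1.25(155.93) + 1.75(301.64) + 0.5(106.66) = 194.91 + 527.87 + 53.33 = 776.11
(3) 1.0(155.93) - 1.3(106.66) + 0.5(494.35) = 155.93 - 138.66 + 247.18 = 264.45
(4) 1.4(155.93) + 0.6(106.66) + 0.3(494.35) = 430.60
Combination 1 gives the minimum: 47.21 kN.

47.21 kN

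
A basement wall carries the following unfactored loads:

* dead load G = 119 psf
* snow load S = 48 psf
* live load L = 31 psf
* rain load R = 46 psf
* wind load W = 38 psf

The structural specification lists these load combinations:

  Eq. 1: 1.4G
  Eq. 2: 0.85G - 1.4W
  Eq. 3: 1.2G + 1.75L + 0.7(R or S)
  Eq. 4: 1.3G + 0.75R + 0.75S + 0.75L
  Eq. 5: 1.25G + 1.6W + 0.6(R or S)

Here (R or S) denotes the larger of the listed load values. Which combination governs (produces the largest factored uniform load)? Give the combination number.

(R or S) → S = 48 psf.
Eq. 1: 1.4(119) = 166.60
Eq. 2: 0.85(119) - 1.4(38) = 101.15 - 53.20 = 47.95
Eq. 3: 1.2(119) + 1.75(31) + 0.7(48) = 142.80 + 54.25 + 33.60 = 230.65
Eq. 4: 1.3(119) + 0.75(46) + 0.75(48) + 0.75(31) = 154.70 + 34.50 + 36.00 + 23.25 = 248.45
Eq. 5: 1.25(119) + 1.6(38) + 0.6(48) = 148.75 + 60.80 + 28.80 = 238.35
The largest value is 248.45 psf from combination 4.

Combination 4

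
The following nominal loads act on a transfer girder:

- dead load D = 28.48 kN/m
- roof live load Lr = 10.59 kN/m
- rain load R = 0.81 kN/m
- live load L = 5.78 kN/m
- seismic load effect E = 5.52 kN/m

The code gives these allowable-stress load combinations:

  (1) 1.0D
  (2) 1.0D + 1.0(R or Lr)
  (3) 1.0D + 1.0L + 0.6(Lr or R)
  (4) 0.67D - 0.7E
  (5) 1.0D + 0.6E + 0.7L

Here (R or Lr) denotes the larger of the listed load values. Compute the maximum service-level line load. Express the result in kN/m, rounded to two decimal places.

(R or Lr) → Lr = 10.59 kN/m; (Lr or R) → Lr = 10.59 kN/m.
(1) 1.0(28.48) = 28.48
(2) 1.0(28.48) + 1.0(10.59) = 39.07
(3) 1.0(28.48) + 1.0(5.78) + 0.6(10.59) = 40.61
(4) 0.67(28.48) - 0.7(5.52) = 15.22
(5) 1.0(28.48) + 0.6(5.52) + 0.7(5.78) = 35.84
Combination 3 governs: w = 40.61 kN/m.

40.61 kN/m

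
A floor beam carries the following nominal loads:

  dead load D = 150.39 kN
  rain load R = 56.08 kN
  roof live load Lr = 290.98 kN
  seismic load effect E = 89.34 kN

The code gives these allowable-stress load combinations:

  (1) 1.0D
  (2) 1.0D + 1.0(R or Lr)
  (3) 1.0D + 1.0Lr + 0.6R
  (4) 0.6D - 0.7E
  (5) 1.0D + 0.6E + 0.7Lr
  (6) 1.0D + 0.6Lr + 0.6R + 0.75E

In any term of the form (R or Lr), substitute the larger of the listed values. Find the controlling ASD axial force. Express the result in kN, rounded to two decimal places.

(R or Lr) → Lr = 290.98 kN.
(1) 1.0(150.39) = 150.39
(2) 1.0(150.39) + 1.0(290.98) = 441.37
(3) 1.0(150.39) + 1.0(290.98) + 0.6(56.08) = 475.02
(4) 0.6(150.39) - 0.7(89.34) = 27.70
(5) 1.0(150.39) + 0.6(89.34) + 0.7(290.98) = 407.68
(6) 1.0(150.39) + 0.6(290.98) + 0.6(56.08) + 0.75(89.34) = 425.63
Combination 3 governs: N = 475.02 kN.

475.02 kN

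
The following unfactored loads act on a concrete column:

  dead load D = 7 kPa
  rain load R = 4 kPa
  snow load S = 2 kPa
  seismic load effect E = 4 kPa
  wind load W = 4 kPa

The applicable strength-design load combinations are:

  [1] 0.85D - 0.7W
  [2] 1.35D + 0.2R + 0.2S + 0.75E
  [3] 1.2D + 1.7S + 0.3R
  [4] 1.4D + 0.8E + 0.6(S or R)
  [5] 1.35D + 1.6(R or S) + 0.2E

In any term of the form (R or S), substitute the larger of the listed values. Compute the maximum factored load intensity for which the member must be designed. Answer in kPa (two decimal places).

(S or R) → R = 4 kPa; (R or S) → R = 4 kPa.
[1] 0.85(7) - 0.7(4) = 5.95 - 2.80 = 3.15
[2] 1.35(7) + 0.2(4) + 0.2(2) + 0.75(4) = 9.45 + 0.80 + 0.40 + 3.00 = 13.65
[3] 1.2(7) + 1.7(2) + 0.3(4) = 8.40 + 3.40 + 1.20 = 13.00
[4] 1.4(7) + 0.8(4) + 0.6(4) = 9.80 + 3.20 + 2.40 = 15.40
[5] 1.35(7) + 1.6(4) + 0.2(4) = 9.45 + 6.40 + 0.80 = 16.65
Combination 5 governs: q_u = 16.65 kPa.

16.65 kPa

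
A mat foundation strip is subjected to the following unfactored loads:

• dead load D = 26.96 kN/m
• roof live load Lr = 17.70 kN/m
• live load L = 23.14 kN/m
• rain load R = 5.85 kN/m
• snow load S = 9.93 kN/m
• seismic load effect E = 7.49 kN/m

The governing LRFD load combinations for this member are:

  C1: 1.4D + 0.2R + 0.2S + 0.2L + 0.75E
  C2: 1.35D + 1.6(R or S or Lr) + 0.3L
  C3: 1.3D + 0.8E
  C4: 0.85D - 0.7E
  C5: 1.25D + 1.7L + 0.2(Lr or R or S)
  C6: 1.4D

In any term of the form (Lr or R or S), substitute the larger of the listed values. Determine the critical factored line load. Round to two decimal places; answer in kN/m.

76.58 kN/m

(R or S or Lr) → Lr = 17.70 kN/m; (Lr or R or S) → Lr = 17.70 kN/m.
C1: 1.4(26.96) + 0.2(5.85) + 0.2(9.93) + 0.2(23.14) + 0.75(7.49) = 37.74 + 1.17 + 1.99 + 4.63 + 5.62 = 51.15
C2: 1.35(26.96) + 1.6(17.70) + 0.3(23.14) = 36.40 + 28.32 + 6.94 = 71.66
C3: 1.3(26.96) + 0.8(7.49) = 35.05 + 5.99 = 41.04
C4: 0.85(26.96) - 0.7(7.49) = 17.67
C5: 1.25(26.96) + 1.7(23.14) + 0.2(17.70) = 33.70 + 39.34 + 3.54 = 76.58
C6: 1.4(26.96) = 37.74
Combination 5 governs: w_u = 76.58 kN/m.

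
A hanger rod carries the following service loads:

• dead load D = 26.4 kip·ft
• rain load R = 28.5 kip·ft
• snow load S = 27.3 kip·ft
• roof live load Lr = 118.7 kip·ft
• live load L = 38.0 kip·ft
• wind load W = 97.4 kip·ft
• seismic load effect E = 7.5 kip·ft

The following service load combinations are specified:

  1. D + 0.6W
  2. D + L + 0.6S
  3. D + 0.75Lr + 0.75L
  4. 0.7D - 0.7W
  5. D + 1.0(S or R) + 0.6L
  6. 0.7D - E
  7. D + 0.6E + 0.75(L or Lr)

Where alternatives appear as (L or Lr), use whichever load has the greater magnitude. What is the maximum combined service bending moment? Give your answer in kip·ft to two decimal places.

143.93 kip·ft

(S or R) → R = 28.5 kip·ft; (L or Lr) → Lr = 118.7 kip·ft.
1. 1.0(26.4) + 0.6(97.4) = 26.40 + 58.44 = 84.84
2. 1.0(26.4) + 1.0(38.0) + 0.6(27.3) = 26.40 + 38.00 + 16.38 = 80.78
3. 1.0(26.4) + 0.75(118.7) + 0.75(38.0) = 26.40 + 89.03 + 28.50 = 143.93
4. 0.7(26.4) - 0.7(97.4) = 18.48 - 68.18 = -49.70
5. 1.0(26.4) + 1.0(28.5) + 0.6(38.0) = 26.40 + 28.50 + 22.80 = 77.70
6. 0.7(26.4) - 1.0(7.5) = 18.48 - 7.50 = 10.98
7. 1.0(26.4) + 0.6(7.5) + 0.75(118.7) = 26.40 + 4.50 + 89.03 = 119.93
The controlling combination is 3, giving 143.93 kip·ft.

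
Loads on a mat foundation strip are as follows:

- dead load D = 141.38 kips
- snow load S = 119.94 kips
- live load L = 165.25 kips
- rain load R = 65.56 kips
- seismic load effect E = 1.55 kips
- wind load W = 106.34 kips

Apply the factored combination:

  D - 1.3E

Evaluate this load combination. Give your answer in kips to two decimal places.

139.37 kips

1.0(141.38) - 1.3(1.55) = 139.37
P_u = 139.37 kips.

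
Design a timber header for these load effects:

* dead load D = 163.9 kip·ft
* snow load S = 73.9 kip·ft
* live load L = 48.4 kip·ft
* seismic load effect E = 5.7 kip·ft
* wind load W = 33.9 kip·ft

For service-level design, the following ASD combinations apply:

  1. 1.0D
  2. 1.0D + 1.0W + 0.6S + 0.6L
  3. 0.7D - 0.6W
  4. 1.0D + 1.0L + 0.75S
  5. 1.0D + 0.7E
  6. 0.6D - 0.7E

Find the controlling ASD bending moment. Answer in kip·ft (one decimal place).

271.2 kip·ft

1. 1.0(163.9) = 163.9
2. 1.0(163.9) + 1.0(33.9) + 0.6(73.9) + 0.6(48.4) = 271.2
3. 0.7(163.9) - 0.6(33.9) = 114.7 - 20.3 = 94.4
4. 1.0(163.9) + 1.0(48.4) + 0.75(73.9) = 163.9 + 48.4 + 55.4 = 267.7
5. 1.0(163.9) + 0.7(5.7) = 163.9 + 4.0 = 167.9
6. 0.6(163.9) - 0.7(5.7) = 94.4
Combination 2 governs: M = 271.2 kip·ft.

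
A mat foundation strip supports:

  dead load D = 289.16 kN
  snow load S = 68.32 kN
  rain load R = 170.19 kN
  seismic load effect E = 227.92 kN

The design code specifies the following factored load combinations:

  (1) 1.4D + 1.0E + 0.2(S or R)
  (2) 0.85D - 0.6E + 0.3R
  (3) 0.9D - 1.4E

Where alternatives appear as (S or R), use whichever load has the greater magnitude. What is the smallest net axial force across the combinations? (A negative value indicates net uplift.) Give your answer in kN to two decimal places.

-58.84 kN

(S or R) → R = 170.19 kN.
(1) 1.4(289.16) + 1.0(227.92) + 0.2(170.19) = 666.78
(2) 0.85(289.16) - 0.6(227.92) + 0.3(170.19) = 160.09
(3) 0.9(289.16) - 1.4(227.92) = -58.84
Combination 3 gives the minimum: -58.84 kN.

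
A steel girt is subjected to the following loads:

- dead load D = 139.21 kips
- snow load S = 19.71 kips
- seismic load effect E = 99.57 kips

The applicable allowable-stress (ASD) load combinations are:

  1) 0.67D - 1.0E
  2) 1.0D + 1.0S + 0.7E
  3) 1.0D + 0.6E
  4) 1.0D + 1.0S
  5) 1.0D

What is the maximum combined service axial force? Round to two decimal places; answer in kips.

1) 0.67(139.21) - 1.0(99.57) = 93.27 - 99.57 = -6.30
2) 1.0(139.21) + 1.0(19.71) + 0.7(99.57) = 139.21 + 19.71 + 69.70 = 228.62
3) 1.0(139.21) + 0.6(99.57) = 139.21 + 59.74 = 198.95
4) 1.0(139.21) + 1.0(19.71) = 139.21 + 19.71 = 158.92
5) 1.0(139.21) = 139.21
Combination 2 governs: P = 228.62 kips.

228.62 kips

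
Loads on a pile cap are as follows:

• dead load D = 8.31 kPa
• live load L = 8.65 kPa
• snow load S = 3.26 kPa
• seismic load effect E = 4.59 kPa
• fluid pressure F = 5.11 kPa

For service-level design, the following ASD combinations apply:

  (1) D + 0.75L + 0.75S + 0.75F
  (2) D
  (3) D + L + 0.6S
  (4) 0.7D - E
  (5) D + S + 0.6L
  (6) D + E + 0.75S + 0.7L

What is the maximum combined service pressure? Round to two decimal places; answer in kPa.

(1) 1.0(8.31) + 0.75(8.65) + 0.75(3.26) + 0.75(5.11) = 21.08
(2) 1.0(8.31) = 8.31
(3) 1.0(8.31) + 1.0(8.65) + 0.6(3.26) = 18.92
(4) 0.7(8.31) - 1.0(4.59) = 1.23
(5) 1.0(8.31) + 1.0(3.26) + 0.6(8.65) = 16.76
(6) 1.0(8.31) + 1.0(4.59) + 0.75(3.26) + 0.7(8.65) = 21.40
Combination 6 governs: p = 21.40 kPa.

21.40 kPa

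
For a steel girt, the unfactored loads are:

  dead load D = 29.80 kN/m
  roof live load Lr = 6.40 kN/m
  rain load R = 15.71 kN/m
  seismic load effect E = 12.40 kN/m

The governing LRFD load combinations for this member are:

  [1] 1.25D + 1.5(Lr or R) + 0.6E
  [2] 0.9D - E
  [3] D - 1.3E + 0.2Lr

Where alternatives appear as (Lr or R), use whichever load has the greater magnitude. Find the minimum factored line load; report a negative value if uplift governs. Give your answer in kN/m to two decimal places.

(Lr or R) → R = 15.71 kN/m.
[1] 1.25(29.80) + 1.5(15.71) + 0.6(12.40) = 37.25 + 23.57 + 7.44 = 68.26
[2] 0.9(29.80) - 1.0(12.40) = 26.82 - 12.40 = 14.42
[3] 1.0(29.80) - 1.3(12.40) + 0.2(6.40) = 29.80 - 16.12 + 1.28 = 14.96
Combination 2 gives the minimum: 14.42 kN/m.

14.42 kN/m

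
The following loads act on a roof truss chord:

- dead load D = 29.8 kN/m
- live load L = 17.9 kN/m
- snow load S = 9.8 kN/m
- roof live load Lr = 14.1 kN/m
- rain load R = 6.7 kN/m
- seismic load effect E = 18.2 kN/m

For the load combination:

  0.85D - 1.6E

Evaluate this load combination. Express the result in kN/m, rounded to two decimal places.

-3.79 kN/m

0.85(29.8) - 1.6(18.2) = -3.79
w_u = -3.79 kN/m.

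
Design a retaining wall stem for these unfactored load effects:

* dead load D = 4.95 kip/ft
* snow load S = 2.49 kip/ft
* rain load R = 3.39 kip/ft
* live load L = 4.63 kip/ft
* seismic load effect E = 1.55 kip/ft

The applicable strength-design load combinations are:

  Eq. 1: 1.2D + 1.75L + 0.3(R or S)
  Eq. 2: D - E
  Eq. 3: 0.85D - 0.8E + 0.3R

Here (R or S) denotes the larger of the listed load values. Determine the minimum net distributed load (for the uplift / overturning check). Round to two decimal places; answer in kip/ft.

3.40 kip/ft

(R or S) → R = 3.39 kip/ft.
Eq. 1: 1.2(4.95) + 1.75(4.63) + 0.3(3.39) = 15.06
Eq. 2: 1.0(4.95) - 1.0(1.55) = 3.40
Eq. 3: 0.85(4.95) - 0.8(1.55) + 0.3(3.39) = 3.98
Combination 2 gives the minimum: 3.40 kip/ft.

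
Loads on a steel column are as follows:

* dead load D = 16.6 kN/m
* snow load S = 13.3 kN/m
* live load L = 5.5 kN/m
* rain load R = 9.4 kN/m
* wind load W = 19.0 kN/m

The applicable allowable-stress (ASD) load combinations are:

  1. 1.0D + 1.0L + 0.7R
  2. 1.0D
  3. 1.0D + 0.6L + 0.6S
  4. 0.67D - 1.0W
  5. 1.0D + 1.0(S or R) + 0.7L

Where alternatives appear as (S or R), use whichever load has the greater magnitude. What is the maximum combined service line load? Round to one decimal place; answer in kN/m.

(S or R) → S = 13.3 kN/m.
1. 1.0(16.6) + 1.0(5.5) + 0.7(9.4) = 16.6 + 5.5 + 6.6 = 28.7
2. 1.0(16.6) = 16.6
3. 1.0(16.6) + 0.6(5.5) + 0.6(13.3) = 16.6 + 3.3 + 8.0 = 27.9
4. 0.67(16.6) - 1.0(19.0) = 11.1 - 19.0 = -7.9
5. 1.0(16.6) + 1.0(13.3) + 0.7(5.5) = 16.6 + 13.3 + 3.9 = 33.8
Maximum is from combination 5.

33.8 kN/m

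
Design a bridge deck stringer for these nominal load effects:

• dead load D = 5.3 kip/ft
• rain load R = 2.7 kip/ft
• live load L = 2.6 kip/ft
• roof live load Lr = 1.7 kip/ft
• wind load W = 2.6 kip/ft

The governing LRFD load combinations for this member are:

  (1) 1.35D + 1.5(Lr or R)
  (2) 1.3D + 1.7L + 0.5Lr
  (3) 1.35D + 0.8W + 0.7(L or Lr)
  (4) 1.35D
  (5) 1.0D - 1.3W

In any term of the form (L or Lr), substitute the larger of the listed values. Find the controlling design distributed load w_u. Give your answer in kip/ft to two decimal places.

12.16 kip/ft

(Lr or R) → R = 2.7 kip/ft; (L or Lr) → L = 2.6 kip/ft.
(1) 1.35(5.3) + 1.5(2.7) = 7.16 + 4.05 = 11.21
(2) 1.3(5.3) + 1.7(2.6) + 0.5(1.7) = 6.89 + 4.42 + 0.85 = 12.16
(3) 1.35(5.3) + 0.8(2.6) + 0.7(2.6) = 7.16 + 2.08 + 1.82 = 11.06
(4) 1.35(5.3) = 7.16
(5) 1.0(5.3) - 1.3(2.6) = 5.30 - 3.38 = 1.92
Combination 2 governs: w_u = 12.16 kip/ft.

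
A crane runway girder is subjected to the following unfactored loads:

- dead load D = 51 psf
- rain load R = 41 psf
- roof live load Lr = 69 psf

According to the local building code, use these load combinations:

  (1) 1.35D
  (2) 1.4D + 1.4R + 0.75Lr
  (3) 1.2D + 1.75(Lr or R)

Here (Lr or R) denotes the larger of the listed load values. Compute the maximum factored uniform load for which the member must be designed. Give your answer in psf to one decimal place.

182.0 psf

(Lr or R) → Lr = 69 psf.
(1) 1.35(51) = 68.9
(2) 1.4(51) + 1.4(41) + 0.75(69) = 180.6
(3) 1.2(51) + 1.75(69) = 182.0
The controlling combination is 3, giving 182.0 psf.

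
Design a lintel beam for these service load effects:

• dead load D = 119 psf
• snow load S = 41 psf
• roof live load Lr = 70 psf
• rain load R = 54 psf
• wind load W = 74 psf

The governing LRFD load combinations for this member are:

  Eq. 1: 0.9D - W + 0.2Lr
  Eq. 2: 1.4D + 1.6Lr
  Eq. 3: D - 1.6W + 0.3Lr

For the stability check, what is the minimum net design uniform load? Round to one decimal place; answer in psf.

21.6 psf

Eq. 1: 0.9(119) - 1.0(74) + 0.2(70) = 107.1 - 74.0 + 14.0 = 47.1
Eq. 2: 1.4(119) + 1.6(70) = 166.6 + 112.0 = 278.6
Eq. 3: 1.0(119) - 1.6(74) + 0.3(70) = 119.0 - 118.4 + 21.0 = 21.6
Combination 3 gives the minimum: 21.6 psf.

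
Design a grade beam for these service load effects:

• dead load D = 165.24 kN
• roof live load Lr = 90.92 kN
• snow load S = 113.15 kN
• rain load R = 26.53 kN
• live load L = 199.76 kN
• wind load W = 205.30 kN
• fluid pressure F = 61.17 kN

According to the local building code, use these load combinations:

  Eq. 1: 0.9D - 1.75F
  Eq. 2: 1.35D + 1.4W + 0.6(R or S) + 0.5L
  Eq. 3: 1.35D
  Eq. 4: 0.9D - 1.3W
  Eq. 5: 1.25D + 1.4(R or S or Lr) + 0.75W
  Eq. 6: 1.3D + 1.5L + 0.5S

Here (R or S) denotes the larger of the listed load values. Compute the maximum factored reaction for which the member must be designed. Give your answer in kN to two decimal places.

(R or S) → S = 113.15 kN; (R or S or Lr) → S = 113.15 kN.
Eq. 1: 0.9(165.24) - 1.75(61.17) = 148.72 - 107.05 = 41.67
Eq. 2: 1.35(165.24) + 1.4(205.30) + 0.6(113.15) + 0.5(199.76) = 223.07 + 287.42 + 67.89 + 99.88 = 678.26
Eq. 3: 1.35(165.24) = 223.07
Eq. 4: 0.9(165.24) - 1.3(205.30) = 148.72 - 266.89 = -118.17
Eq. 5: 1.25(165.24) + 1.4(113.15) + 0.75(205.30) = 206.55 + 158.41 + 153.98 = 518.94
Eq. 6: 1.3(165.24) + 1.5(199.76) + 0.5(113.15) = 214.81 + 299.64 + 56.58 = 571.03
Combination 2 governs: V_u = 678.26 kN.

678.26 kN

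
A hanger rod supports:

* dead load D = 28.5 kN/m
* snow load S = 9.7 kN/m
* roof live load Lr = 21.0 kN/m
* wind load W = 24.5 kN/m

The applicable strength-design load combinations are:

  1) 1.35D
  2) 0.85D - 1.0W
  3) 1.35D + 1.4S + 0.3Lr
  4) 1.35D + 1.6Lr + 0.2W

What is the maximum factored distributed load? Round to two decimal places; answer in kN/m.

76.98 kN/m

1) 1.35(28.5) = 38.48
2) 0.85(28.5) - 1.0(24.5) = -0.28
3) 1.35(28.5) + 1.4(9.7) + 0.3(21.0) = 38.48 + 13.58 + 6.30 = 58.36
4) 1.35(28.5) + 1.6(21.0) + 0.2(24.5) = 38.48 + 33.60 + 4.90 = 76.98
Combination 4 governs: w_u = 76.98 kN/m.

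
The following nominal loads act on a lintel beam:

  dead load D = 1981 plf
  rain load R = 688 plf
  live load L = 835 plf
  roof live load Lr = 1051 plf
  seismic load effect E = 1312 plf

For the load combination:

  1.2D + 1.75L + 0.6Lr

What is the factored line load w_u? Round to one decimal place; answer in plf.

4469.1 plf

1.2(1981) + 1.75(835) + 0.6(1051) = 4469.1
w_u = 4469.1 plf.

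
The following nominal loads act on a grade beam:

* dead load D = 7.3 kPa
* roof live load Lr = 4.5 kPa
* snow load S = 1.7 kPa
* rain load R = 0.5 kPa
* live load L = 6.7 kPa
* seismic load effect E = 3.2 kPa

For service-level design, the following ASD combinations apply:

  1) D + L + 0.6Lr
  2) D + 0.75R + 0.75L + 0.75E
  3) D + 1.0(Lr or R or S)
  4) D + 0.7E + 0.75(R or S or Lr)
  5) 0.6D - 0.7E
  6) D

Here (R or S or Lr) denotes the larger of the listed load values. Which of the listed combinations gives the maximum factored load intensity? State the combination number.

(Lr or R or S) → Lr = 4.5 kPa; (R or S or Lr) → Lr = 4.5 kPa.
1) 1.0(7.3) + 1.0(6.7) + 0.6(4.5) = 16.70
2) 1.0(7.3) + 0.75(0.5) + 0.75(6.7) + 0.75(3.2) = 15.10
3) 1.0(7.3) + 1.0(4.5) = 11.80
4) 1.0(7.3) + 0.7(3.2) + 0.75(4.5) = 12.92
5) 0.6(7.3) - 0.7(3.2) = 2.14
6) 1.0(7.3) = 7.30
The largest value is 16.70 kPa from combination 1.

Combination 1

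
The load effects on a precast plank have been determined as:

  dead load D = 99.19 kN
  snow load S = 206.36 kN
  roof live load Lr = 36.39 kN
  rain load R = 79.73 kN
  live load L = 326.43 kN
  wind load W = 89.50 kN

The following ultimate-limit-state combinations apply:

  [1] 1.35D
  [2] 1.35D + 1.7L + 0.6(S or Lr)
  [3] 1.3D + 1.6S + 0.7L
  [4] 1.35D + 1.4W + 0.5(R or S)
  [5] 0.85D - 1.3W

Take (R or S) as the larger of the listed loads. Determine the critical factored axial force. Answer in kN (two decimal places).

812.65 kN

(S or Lr) → S = 206.36 kN; (R or S) → S = 206.36 kN.
[1] 1.35(99.19) = 133.91
[2] 1.35(99.19) + 1.7(326.43) + 0.6(206.36) = 812.65
[3] 1.3(99.19) + 1.6(206.36) + 0.7(326.43) = 687.62
[4] 1.35(99.19) + 1.4(89.50) + 0.5(206.36) = 133.91 + 125.30 + 103.18 = 362.39
[5] 0.85(99.19) - 1.3(89.50) = 84.31 - 116.35 = -32.04
Maximum is from combination 2.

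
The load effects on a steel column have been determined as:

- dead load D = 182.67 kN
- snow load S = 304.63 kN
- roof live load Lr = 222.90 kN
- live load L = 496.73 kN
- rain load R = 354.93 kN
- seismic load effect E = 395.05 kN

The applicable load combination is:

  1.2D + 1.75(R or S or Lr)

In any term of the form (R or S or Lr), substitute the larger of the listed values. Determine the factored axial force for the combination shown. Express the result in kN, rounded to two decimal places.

840.33 kN

(R or S or Lr) → R = 354.93 kN.
1.2(182.67) + 1.75(354.93) = 219.20 + 621.13 = 840.33
N_u = 840.33 kN.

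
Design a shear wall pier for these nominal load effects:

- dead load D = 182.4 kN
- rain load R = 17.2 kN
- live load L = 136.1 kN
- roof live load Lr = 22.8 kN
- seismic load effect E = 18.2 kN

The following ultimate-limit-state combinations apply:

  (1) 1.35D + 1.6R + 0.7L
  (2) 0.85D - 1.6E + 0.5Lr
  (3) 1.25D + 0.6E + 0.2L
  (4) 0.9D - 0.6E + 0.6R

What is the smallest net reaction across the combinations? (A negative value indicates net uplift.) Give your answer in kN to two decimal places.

(1) 1.35(182.4) + 1.6(17.2) + 0.7(136.1) = 246.24 + 27.52 + 95.27 = 369.03
(2) 0.85(182.4) - 1.6(18.2) + 0.5(22.8) = 155.04 - 29.12 + 11.40 = 137.32
(3) 1.25(182.4) + 0.6(18.2) + 0.2(136.1) = 228.00 + 10.92 + 27.22 = 266.14
(4) 0.9(182.4) - 0.6(18.2) + 0.6(17.2) = 164.16 - 10.92 + 10.32 = 163.56
Combination 2 gives the minimum: 137.32 kN.

137.32 kN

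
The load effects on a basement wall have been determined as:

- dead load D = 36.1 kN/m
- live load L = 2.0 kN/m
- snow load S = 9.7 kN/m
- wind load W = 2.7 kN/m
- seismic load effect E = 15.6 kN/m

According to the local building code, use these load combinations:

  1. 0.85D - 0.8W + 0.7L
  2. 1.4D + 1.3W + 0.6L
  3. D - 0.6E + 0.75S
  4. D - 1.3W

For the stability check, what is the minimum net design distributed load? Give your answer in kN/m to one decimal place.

1. 0.85(36.1) - 0.8(2.7) + 0.7(2.0) = 30.7 - 2.2 + 1.4 = 29.9
2. 1.4(36.1) + 1.3(2.7) + 0.6(2.0) = 55.3
3. 1.0(36.1) - 0.6(15.6) + 0.75(9.7) = 36.1 - 9.4 + 7.3 = 34.0
4. 1.0(36.1) - 1.3(2.7) = 36.1 - 3.5 = 32.6
Combination 1 gives the minimum: 29.9 kN/m.

29.9 kN/m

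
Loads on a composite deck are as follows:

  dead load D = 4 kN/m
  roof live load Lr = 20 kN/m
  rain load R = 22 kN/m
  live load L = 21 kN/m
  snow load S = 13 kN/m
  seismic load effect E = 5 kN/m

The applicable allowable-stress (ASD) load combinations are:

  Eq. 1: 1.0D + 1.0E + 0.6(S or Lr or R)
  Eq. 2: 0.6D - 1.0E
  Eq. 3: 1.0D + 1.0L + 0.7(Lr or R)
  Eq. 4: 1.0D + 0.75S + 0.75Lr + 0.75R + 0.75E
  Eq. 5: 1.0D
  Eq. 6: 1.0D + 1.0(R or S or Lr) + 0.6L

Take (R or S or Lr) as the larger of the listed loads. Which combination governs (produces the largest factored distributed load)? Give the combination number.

(S or Lr or R) → R = 22 kN/m; (Lr or R) → R = 22 kN/m; (R or S or Lr) → R = 22 kN/m.
Eq. 1: 1.0(4) + 1.0(5) + 0.6(22) = 4.00 + 5.00 + 13.20 = 22.20
Eq. 2: 0.6(4) - 1.0(5) = 2.40 - 5.00 = -2.60
Eq. 3: 1.0(4) + 1.0(21) + 0.7(22) = 4.00 + 21.00 + 15.40 = 40.40
Eq. 4: 1.0(4) + 0.75(13) + 0.75(20) + 0.75(22) + 0.75(5) = 4.00 + 9.75 + 15.00 + 16.50 + 3.75 = 49.00
Eq. 5: 1.0(4) = 4.00
Eq. 6: 1.0(4) + 1.0(22) + 0.6(21) = 4.00 + 22.00 + 12.60 = 38.60
The largest value is 49.00 kN/m from combination 4.

Combination 4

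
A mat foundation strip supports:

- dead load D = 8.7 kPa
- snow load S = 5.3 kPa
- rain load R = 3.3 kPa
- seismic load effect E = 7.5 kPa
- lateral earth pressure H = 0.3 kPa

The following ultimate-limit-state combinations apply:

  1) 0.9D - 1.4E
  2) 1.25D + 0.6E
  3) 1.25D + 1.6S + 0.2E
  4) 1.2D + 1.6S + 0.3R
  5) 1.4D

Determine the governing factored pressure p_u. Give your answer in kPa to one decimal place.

1) 0.9(8.7) - 1.4(7.5) = 7.8 - 10.5 = -2.7
2) 1.25(8.7) + 0.6(7.5) = 10.9 + 4.5 = 15.4
3) 1.25(8.7) + 1.6(5.3) + 0.2(7.5) = 10.9 + 8.5 + 1.5 = 20.9
4) 1.2(8.7) + 1.6(5.3) + 0.3(3.3) = 10.4 + 8.5 + 1.0 = 19.9
5) 1.4(8.7) = 12.2
The controlling combination is 3, giving 20.9 kPa.

20.9 kPa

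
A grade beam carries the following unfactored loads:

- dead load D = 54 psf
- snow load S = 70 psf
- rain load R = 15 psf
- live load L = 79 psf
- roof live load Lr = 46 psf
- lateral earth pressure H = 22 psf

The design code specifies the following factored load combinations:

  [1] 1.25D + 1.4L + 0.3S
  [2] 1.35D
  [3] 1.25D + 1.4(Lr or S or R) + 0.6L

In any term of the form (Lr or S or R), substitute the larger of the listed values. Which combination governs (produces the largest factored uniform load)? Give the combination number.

Combination 3

(Lr or S or R) → S = 70 psf.
[1] 1.25(54) + 1.4(79) + 0.3(70) = 67.5 + 110.6 + 21.0 = 199.1
[2] 1.35(54) = 72.9
[3] 1.25(54) + 1.4(70) + 0.6(79) = 67.5 + 98.0 + 47.4 = 212.9
The largest value is 212.9 psf from combination 3.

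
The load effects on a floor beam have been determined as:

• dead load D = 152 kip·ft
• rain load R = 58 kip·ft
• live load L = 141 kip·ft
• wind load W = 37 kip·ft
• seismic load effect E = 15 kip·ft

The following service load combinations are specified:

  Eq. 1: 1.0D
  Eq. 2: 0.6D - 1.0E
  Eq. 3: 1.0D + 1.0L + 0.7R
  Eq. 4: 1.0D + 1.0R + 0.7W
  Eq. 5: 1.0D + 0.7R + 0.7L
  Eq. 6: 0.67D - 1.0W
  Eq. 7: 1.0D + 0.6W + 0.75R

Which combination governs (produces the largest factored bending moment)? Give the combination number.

Combination 3

Eq. 1: 1.0(152) = 152.0
Eq. 2: 0.6(152) - 1.0(15) = 91.2 - 15.0 = 76.2
Eq. 3: 1.0(152) + 1.0(141) + 0.7(58) = 152.0 + 141.0 + 40.6 = 333.6
Eq. 4: 1.0(152) + 1.0(58) + 0.7(37) = 152.0 + 58.0 + 25.9 = 235.9
Eq. 5: 1.0(152) + 0.7(58) + 0.7(141) = 152.0 + 40.6 + 98.7 = 291.3
Eq. 6: 0.67(152) - 1.0(37) = 101.8 - 37.0 = 64.8
Eq. 7: 1.0(152) + 0.6(37) + 0.75(58) = 152.0 + 22.2 + 43.5 = 217.7
The largest value is 333.6 kip·ft from combination 3.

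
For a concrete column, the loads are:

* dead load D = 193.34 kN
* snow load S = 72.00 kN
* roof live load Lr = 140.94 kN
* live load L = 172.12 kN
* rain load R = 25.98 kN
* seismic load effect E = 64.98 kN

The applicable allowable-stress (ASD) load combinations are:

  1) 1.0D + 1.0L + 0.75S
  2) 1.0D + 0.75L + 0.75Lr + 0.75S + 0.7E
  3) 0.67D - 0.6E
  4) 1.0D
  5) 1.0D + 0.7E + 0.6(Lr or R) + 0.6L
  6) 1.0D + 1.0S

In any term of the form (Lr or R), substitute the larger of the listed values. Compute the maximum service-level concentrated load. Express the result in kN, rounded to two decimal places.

527.62 kN

(Lr or R) → Lr = 140.94 kN.
1) 1.0(193.34) + 1.0(172.12) + 0.75(72.00) = 419.46
2) 1.0(193.34) + 0.75(172.12) + 0.75(140.94) + 0.75(72.00) + 0.7(64.98) = 527.62
3) 0.67(193.34) - 0.6(64.98) = 90.55
4) 1.0(193.34) = 193.34
5) 1.0(193.34) + 0.7(64.98) + 0.6(140.94) + 0.6(172.12) = 426.66
6) 1.0(193.34) + 1.0(72.00) = 265.34
The controlling combination is 2, giving 527.62 kN.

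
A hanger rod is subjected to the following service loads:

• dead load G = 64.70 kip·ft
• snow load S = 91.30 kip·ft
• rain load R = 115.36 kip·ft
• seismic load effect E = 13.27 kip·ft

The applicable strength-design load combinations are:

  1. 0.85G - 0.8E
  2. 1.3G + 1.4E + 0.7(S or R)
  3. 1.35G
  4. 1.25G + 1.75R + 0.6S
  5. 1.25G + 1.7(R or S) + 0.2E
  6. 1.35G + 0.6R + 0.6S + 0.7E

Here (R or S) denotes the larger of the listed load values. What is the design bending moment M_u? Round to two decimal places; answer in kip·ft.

(S or R) → R = 115.36 kip·ft; (R or S) → R = 115.36 kip·ft.
1. 0.85(64.70) - 0.8(13.27) = 55.00 - 10.62 = 44.38
2. 1.3(64.70) + 1.4(13.27) + 0.7(115.36) = 84.11 + 18.58 + 80.75 = 183.44
3. 1.35(64.70) = 87.35
4. 1.25(64.70) + 1.75(115.36) + 0.6(91.30) = 80.88 + 201.88 + 54.78 = 337.54
5. 1.25(64.70) + 1.7(115.36) + 0.2(13.27) = 80.88 + 196.11 + 2.65 = 279.64
6. 1.35(64.70) + 0.6(115.36) + 0.6(91.30) + 0.7(13.27) = 220.63
Combination 4 governs: M_u = 337.54 kip·ft.

337.54 kip·ft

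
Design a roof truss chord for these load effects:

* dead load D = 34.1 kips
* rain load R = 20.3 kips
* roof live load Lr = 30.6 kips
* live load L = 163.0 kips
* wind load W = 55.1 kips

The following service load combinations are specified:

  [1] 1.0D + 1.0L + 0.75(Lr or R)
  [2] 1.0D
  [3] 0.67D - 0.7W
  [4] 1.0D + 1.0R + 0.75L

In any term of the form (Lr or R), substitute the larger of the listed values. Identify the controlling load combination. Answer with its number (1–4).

Combination 1

(Lr or R) → Lr = 30.6 kips.
[1] 1.0(34.1) + 1.0(163.0) + 0.75(30.6) = 34.10 + 163.00 + 22.95 = 220.05
[2] 1.0(34.1) = 34.10
[3] 0.67(34.1) - 0.7(55.1) = 22.85 - 38.57 = -15.72
[4] 1.0(34.1) + 1.0(20.3) + 0.75(163.0) = 34.10 + 20.30 + 122.25 = 176.65
The largest value is 220.05 kips from combination 1.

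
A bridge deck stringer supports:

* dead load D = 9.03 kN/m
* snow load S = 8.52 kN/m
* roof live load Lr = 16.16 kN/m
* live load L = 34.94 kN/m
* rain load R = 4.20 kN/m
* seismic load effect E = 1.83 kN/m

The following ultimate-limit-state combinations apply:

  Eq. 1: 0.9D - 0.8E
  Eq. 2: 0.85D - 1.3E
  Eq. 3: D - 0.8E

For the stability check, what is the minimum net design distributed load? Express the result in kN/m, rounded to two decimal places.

5.30 kN/m

Eq. 1: 0.9(9.03) - 0.8(1.83) = 6.66
Eq. 2: 0.85(9.03) - 1.3(1.83) = 7.68 - 2.38 = 5.30
Eq. 3: 1.0(9.03) - 0.8(1.83) = 9.03 - 1.46 = 7.57
Combination 2 gives the minimum: 5.30 kN/m.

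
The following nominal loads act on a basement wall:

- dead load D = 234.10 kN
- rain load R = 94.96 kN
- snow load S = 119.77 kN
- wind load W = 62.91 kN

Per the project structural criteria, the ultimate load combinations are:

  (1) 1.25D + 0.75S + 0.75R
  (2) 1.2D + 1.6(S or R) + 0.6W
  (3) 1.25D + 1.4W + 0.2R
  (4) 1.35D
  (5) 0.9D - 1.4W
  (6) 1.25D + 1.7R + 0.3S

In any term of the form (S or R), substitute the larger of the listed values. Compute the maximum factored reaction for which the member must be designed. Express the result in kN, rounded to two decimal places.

(S or R) → S = 119.77 kN.
(1) 1.25(234.10) + 0.75(119.77) + 0.75(94.96) = 453.67
(2) 1.2(234.10) + 1.6(119.77) + 0.6(62.91) = 280.92 + 191.63 + 37.75 = 510.30
(3) 1.25(234.10) + 1.4(62.91) + 0.2(94.96) = 292.63 + 88.07 + 18.99 = 399.69
(4) 1.35(234.10) = 316.04
(5) 0.9(234.10) - 1.4(62.91) = 210.69 - 88.07 = 122.62
(6) 1.25(234.10) + 1.7(94.96) + 0.3(119.77) = 292.63 + 161.43 + 35.93 = 489.99
Combination 2 governs: V_u = 510.30 kN.

510.30 kN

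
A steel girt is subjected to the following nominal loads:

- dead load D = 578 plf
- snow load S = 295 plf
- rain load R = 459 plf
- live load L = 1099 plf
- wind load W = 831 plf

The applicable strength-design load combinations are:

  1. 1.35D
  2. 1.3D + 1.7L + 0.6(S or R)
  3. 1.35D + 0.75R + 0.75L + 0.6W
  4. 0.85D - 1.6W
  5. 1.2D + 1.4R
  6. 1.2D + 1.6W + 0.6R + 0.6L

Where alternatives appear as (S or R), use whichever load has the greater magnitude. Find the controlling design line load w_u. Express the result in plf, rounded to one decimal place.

2958.0 plf

(S or R) → R = 459 plf.
1. 1.35(578) = 780.3
2. 1.3(578) + 1.7(1099) + 0.6(459) = 751.4 + 1868.3 + 275.4 = 2895.1
3. 1.35(578) + 0.75(459) + 0.75(1099) + 0.6(831) = 2447.4
4. 0.85(578) - 1.6(831) = 491.3 - 1329.6 = -838.3
5. 1.2(578) + 1.4(459) = 693.6 + 642.6 = 1336.2
6. 1.2(578) + 1.6(831) + 0.6(459) + 0.6(1099) = 693.6 + 1329.6 + 275.4 + 659.4 = 2958.0
Maximum is from combination 6.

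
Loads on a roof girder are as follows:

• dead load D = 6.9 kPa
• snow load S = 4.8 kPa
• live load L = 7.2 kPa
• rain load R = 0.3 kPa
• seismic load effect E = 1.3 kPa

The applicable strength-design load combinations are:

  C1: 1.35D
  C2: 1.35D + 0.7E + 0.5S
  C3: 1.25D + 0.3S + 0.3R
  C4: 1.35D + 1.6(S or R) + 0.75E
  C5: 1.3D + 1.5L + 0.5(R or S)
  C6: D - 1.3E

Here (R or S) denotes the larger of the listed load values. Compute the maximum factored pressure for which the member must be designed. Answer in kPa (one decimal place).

(S or R) → S = 4.8 kPa; (R or S) → S = 4.8 kPa.
C1: 1.35(6.9) = 9.3
C2: 1.35(6.9) + 0.7(1.3) + 0.5(4.8) = 9.3 + 0.9 + 2.4 = 12.6
C3: 1.25(6.9) + 0.3(4.8) + 0.3(0.3) = 10.2
C4: 1.35(6.9) + 1.6(4.8) + 0.75(1.3) = 9.3 + 7.7 + 1.0 = 18.0
C5: 1.3(6.9) + 1.5(7.2) + 0.5(4.8) = 9.0 + 10.8 + 2.4 = 22.2
C6: 1.0(6.9) - 1.3(1.3) = 6.9 - 1.7 = 5.2
The controlling combination is 5, giving 22.2 kPa.

22.2 kPa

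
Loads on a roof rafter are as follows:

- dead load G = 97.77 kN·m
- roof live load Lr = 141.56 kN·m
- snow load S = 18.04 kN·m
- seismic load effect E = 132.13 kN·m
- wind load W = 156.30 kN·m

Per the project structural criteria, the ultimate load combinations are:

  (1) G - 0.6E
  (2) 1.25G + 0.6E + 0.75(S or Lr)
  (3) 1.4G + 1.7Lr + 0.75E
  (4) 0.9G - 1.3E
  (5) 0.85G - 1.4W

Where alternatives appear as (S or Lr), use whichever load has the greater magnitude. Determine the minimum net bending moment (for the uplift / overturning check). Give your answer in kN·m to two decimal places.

-135.72 kN·m

(S or Lr) → Lr = 141.56 kN·m.
(1) 1.0(97.77) - 0.6(132.13) = 97.77 - 79.28 = 18.49
(2) 1.25(97.77) + 0.6(132.13) + 0.75(141.56) = 122.21 + 79.28 + 106.17 = 307.66
(3) 1.4(97.77) + 1.7(141.56) + 0.75(132.13) = 136.88 + 240.65 + 99.10 = 476.63
(4) 0.9(97.77) - 1.3(132.13) = 87.99 - 171.77 = -83.78
(5) 0.85(97.77) - 1.4(156.30) = 83.10 - 218.82 = -135.72
Combination 5 gives the minimum: -135.72 kN·m.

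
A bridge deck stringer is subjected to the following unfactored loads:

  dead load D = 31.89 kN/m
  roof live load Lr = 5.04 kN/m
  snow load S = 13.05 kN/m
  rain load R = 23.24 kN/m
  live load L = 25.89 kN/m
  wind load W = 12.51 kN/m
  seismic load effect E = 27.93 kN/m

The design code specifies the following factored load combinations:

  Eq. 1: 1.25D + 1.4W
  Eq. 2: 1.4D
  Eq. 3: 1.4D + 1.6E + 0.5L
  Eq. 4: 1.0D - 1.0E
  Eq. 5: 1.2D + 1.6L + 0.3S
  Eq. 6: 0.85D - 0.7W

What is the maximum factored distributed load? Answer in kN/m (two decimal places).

102.28 kN/m

Eq. 1: 1.25(31.89) + 1.4(12.51) = 57.38
Eq. 2: 1.4(31.89) = 44.65
Eq. 3: 1.4(31.89) + 1.6(27.93) + 0.5(25.89) = 102.28
Eq. 4: 1.0(31.89) - 1.0(27.93) = 31.89 - 27.93 = 3.96
Eq. 5: 1.2(31.89) + 1.6(25.89) + 0.3(13.05) = 38.27 + 41.42 + 3.92 = 83.61
Eq. 6: 0.85(31.89) - 0.7(12.51) = 27.11 - 8.76 = 18.35
Maximum is from combination 3.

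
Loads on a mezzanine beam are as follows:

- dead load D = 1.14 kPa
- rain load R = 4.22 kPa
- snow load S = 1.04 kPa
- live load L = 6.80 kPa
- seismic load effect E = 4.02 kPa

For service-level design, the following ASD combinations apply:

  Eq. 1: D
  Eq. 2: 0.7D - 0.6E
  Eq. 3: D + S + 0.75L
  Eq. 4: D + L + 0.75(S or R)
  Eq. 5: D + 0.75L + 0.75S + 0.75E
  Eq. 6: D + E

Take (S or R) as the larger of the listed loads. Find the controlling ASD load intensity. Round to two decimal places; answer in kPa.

11.11 kPa

(S or R) → R = 4.22 kPa.
Eq. 1: 1.0(1.14) = 1.14
Eq. 2: 0.7(1.14) - 0.6(4.02) = 0.80 - 2.41 = -1.61
Eq. 3: 1.0(1.14) + 1.0(1.04) + 0.75(6.80) = 1.14 + 1.04 + 5.10 = 7.28
Eq. 4: 1.0(1.14) + 1.0(6.80) + 0.75(4.22) = 1.14 + 6.80 + 3.17 = 11.11
Eq. 5: 1.0(1.14) + 0.75(6.80) + 0.75(1.04) + 0.75(4.02) = 1.14 + 5.10 + 0.78 + 3.02 = 10.04
Eq. 6: 1.0(1.14) + 1.0(4.02) = 1.14 + 4.02 = 5.16
The controlling combination is 4, giving 11.11 kPa.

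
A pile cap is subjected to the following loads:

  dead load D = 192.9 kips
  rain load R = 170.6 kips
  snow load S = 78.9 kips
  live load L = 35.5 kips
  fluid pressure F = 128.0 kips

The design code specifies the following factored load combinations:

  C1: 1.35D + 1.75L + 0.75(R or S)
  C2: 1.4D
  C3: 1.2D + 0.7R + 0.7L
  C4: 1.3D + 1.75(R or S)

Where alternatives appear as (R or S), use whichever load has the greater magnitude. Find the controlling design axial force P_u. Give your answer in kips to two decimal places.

(R or S) → R = 170.6 kips.
C1: 1.35(192.9) + 1.75(35.5) + 0.75(170.6) = 450.49
C2: 1.4(192.9) = 270.06
C3: 1.2(192.9) + 0.7(170.6) + 0.7(35.5) = 375.75
C4: 1.3(192.9) + 1.75(170.6) = 549.32
Maximum is from combination 4.

549.32 kips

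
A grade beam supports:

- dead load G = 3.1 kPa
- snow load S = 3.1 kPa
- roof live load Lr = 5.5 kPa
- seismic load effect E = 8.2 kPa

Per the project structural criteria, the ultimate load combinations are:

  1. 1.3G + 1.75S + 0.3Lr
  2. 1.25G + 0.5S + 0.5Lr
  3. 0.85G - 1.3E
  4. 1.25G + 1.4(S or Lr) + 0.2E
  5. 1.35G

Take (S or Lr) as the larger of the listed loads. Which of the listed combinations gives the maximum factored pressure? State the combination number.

Combination 4

(S or Lr) → Lr = 5.5 kPa.
1. 1.3(3.1) + 1.75(3.1) + 0.3(5.5) = 4.0 + 5.4 + 1.7 = 11.1
2. 1.25(3.1) + 0.5(3.1) + 0.5(5.5) = 8.2
3. 0.85(3.1) - 1.3(8.2) = -8.0
4. 1.25(3.1) + 1.4(5.5) + 0.2(8.2) = 3.9 + 7.7 + 1.6 = 13.2
5. 1.35(3.1) = 4.2
The largest value is 13.2 kPa from combination 4.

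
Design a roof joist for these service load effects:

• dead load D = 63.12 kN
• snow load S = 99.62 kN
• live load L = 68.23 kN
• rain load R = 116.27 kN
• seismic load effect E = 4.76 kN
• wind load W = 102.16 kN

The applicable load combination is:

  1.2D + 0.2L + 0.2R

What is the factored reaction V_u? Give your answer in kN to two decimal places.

1.2(63.12) + 0.2(68.23) + 0.2(116.27) = 112.64
V_u = 112.64 kN.

112.64 kN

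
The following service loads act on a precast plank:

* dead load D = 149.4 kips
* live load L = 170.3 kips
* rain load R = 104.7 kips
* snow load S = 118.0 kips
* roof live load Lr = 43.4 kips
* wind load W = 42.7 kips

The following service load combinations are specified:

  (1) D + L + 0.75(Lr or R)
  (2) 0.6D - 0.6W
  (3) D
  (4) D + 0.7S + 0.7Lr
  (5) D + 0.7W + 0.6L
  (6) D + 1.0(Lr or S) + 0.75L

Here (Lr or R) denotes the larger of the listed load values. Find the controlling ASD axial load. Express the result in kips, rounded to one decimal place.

398.2 kips

(Lr or R) → R = 104.7 kips; (Lr or S) → S = 118.0 kips.
(1) 1.0(149.4) + 1.0(170.3) + 0.75(104.7) = 149.4 + 170.3 + 78.5 = 398.2
(2) 0.6(149.4) - 0.6(42.7) = 89.6 - 25.6 = 64.0
(3) 1.0(149.4) = 149.4
(4) 1.0(149.4) + 0.7(118.0) + 0.7(43.4) = 149.4 + 82.6 + 30.4 = 262.4
(5) 1.0(149.4) + 0.7(42.7) + 0.6(170.3) = 149.4 + 29.9 + 102.2 = 281.5
(6) 1.0(149.4) + 1.0(118.0) + 0.75(170.3) = 149.4 + 118.0 + 127.7 = 395.1
Maximum is from combination 1.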